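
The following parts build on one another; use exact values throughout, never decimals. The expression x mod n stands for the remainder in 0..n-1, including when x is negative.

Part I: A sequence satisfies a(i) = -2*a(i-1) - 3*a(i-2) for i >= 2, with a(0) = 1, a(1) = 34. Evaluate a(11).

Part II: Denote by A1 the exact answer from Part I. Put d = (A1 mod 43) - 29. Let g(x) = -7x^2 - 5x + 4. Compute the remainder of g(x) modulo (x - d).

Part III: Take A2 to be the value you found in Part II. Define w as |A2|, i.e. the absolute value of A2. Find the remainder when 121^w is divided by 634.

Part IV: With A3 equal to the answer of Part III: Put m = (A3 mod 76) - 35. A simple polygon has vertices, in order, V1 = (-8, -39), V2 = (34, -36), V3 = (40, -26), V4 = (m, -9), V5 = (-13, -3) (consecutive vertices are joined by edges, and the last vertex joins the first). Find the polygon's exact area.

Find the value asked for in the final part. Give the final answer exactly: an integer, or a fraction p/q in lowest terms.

1111

Part I: a(2) = -2*(34) - 3*(1) = -71; iterating: a(2)=-71, a(3)=40, a(4)=133, a(5)=-386, a(6)=373, a(7)=412, a(8)=-1943, a(9)=2650, a(10)=529, a(11)=-9008; answer -9008
Part II: A1 = -9008; d = -7; remainder = value at the root: -7*(-7)^2 - 5*(-7)^1 + 4 = (-343) + (35) + (4) = -304; answer -304
Part III: A2 = -304; w = 304; squarings mod 634: 121^1=121, 121^2=59, 121^4=311, 121^8=353, 121^16=345, 121^32=467, 121^64=627, 121^128=49, 121^256=499; 121^304 = 121^16 * 121^32 * 121^256 = 113 (mod 634); answer 113
Part IV: A3 = 113; m = 2; cross terms: (-8*-36 - 34*-39)=1614, (34*-26 - 40*-36)=556, (40*-9 - 2*-26)=-308, (2*-3 - -13*-9)=-123, (-13*-39 - -8*-3)=483; twice the area = |2222| = 2222; area = 1111; answer 1111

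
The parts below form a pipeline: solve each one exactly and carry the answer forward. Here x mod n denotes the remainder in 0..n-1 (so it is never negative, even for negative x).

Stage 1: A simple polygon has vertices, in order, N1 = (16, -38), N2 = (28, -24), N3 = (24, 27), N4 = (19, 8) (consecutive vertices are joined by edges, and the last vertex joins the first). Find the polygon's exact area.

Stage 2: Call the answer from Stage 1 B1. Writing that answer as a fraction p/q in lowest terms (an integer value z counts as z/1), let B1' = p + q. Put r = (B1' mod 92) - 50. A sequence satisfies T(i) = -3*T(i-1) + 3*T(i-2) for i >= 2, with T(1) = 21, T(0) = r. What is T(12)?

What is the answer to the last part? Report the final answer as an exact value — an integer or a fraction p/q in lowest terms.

-93716595

Stage 1: cross terms: (16*-24 - 28*-38)=680, (28*27 - 24*-24)=1332, (24*8 - 19*27)=-321, (19*-38 - 16*8)=-850; twice the area = |841| = 841; area = 841/2; answer 841/2
Stage 2: B1 = 841/2; threaded value p + q = 843; r = -35; T(2) = -3*(21) + 3*(-35) = -168; iterating: T(2)=-168, T(3)=567, T(4)=-2205, T(5)=8316, T(6)=-31563, T(7)=119637, T(8)=-453600, T(9)=1719711, T(10)=-6519933, T(11)=24718932, T(12)=-93716595; answer -93716595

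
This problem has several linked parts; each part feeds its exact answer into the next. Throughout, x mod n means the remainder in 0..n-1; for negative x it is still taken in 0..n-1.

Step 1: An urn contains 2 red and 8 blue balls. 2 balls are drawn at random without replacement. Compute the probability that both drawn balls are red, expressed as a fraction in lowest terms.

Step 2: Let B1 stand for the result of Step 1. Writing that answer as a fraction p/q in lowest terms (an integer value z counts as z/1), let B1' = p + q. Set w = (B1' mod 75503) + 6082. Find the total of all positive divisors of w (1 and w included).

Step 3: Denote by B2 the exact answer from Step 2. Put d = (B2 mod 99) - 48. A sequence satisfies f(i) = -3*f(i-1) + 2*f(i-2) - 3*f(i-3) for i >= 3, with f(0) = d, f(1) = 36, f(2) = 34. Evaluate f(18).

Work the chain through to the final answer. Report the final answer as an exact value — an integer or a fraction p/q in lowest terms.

Step 1: total draws C(10,2) = 45; favorable C(2,2) = 1; P = 1/45; answer 1/45
Step 2: B1 = 1/45; threaded value p + q = 46; w = 6128; 6128 = 2^4 * 383; sigma = (1 + 2 + 4 + 8 + 16) * (1 + 383) = 31 * 384 = 11904; answer 11904
Step 3: B2 = 11904; d = -24; f(3) = -3*(34) + 2*(36) - 3*(-24) = 42; iterating: f(3)=42, f(4)=-166, f(5)=480, f(6)=-1898, f(7)=7152, f(8)=-26692, f(9)=100074, f(10)=-375062, f(11)=1405410, f(12)=-5266576, f(13)=19735734, f(14)=-73956584, f(15)=277140948, f(16)=-1038543214, f(17)=3891781290, f(18)=-14583853142; answer -14583853142

-14583853142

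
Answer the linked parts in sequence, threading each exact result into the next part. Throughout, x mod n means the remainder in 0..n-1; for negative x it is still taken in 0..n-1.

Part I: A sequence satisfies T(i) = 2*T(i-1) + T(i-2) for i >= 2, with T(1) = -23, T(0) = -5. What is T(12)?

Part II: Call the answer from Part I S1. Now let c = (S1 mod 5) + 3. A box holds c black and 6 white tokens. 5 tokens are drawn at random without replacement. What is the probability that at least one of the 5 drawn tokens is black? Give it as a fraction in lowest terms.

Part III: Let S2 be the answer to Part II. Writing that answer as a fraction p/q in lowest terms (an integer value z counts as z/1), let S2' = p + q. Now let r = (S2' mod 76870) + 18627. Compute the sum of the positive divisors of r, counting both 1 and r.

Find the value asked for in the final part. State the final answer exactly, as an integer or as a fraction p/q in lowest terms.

35280

Part I: T(2) = 2*(-23) + 1*(-5) = -51; iterating: T(2)=-51, T(3)=-125, T(4)=-301, T(5)=-727, T(6)=-1755, T(7)=-4237, T(8)=-10229, T(9)=-24695, T(10)=-59619, T(11)=-143933, T(12)=-347485; answer -347485
Part II: S1 = -347485; c = 3; total draws C(9,5) = 126; complement C(6,5) = 6; favorable 126 - 6 = 120; P = 20/21; answer 20/21
Part III: S2 = 20/21; threaded value p + q = 41; r = 18668; 18668 = 2^2 * 13 * 359; sigma = (1 + 2 + 4) * (1 + 13) * (1 + 359) = 7 * 14 * 360 = 35280; answer 35280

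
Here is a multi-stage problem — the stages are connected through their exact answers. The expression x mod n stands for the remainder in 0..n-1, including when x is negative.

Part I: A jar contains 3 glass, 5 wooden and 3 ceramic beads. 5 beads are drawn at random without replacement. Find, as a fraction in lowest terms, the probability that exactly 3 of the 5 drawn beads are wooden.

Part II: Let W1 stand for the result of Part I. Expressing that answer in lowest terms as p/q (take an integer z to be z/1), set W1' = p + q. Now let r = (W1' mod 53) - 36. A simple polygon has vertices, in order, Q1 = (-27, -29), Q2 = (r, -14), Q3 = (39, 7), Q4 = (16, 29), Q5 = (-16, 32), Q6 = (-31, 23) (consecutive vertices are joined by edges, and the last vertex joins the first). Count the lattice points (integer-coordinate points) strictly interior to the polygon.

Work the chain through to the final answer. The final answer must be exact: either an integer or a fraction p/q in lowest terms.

2759

Part I: total draws C(11,5) = 462; favorable C(5,3)*C(6,2) = 150; P = 25/77; answer 25/77
Part II: W1 = 25/77; threaded value p + q = 102; r = 13; cross terms: (-27*-14 - 13*-29)=755, (13*7 - 39*-14)=637, (39*29 - 16*7)=1019, (16*32 - -16*29)=976, (-16*23 - -31*32)=624, (-31*-29 - -27*23)=1520; twice the area = |5531| = 5531; area = 5531/2; boundary points = 5 + 1 + 1 + 1 + 3 + 4 = 15; strictly interior points = area - boundary/2 + 1 = 2759; answer 2759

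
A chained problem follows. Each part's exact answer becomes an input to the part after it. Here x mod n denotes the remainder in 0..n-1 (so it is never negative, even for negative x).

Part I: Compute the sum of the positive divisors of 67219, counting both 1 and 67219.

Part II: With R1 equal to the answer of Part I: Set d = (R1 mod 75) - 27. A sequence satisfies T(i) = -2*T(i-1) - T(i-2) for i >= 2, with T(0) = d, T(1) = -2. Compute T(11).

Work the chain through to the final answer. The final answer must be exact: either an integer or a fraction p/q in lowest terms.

-92

Part I: 67219 is prime, so its only divisors are 1 and 67219; sigma = 1 + 67219 = 67220; answer 67220
Part II: R1 = 67220; d = -7; T(2) = -2*(-2) - 1*(-7) = 11; iterating: T(2)=11, T(3)=-20, T(4)=29, T(5)=-38, T(6)=47, T(7)=-56, T(8)=65, T(9)=-74, T(10)=83, T(11)=-92; answer -92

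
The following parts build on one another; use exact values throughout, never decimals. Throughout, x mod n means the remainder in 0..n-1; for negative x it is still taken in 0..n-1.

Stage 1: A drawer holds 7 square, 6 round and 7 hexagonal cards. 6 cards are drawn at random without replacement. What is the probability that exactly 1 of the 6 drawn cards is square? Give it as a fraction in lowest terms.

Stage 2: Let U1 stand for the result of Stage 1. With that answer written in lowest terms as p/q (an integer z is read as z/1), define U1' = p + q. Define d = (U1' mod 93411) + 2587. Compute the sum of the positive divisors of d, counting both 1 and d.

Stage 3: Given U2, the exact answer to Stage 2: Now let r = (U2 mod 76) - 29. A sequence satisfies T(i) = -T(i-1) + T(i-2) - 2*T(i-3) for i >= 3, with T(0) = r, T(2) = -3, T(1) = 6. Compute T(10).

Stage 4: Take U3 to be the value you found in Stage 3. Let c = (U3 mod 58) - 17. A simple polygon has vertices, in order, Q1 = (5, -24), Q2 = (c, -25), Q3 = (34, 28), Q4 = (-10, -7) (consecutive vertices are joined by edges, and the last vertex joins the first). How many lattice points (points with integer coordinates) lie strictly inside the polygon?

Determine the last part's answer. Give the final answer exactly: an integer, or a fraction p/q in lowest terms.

1378

Stage 1: total draws C(20,6) = 38760; favorable C(7,1)*C(13,5) = 9009; P = 3003/12920; answer 3003/12920
Stage 2: U1 = 3003/12920; threaded value p + q = 15923; d = 18510; 18510 = 2 * 3 * 5 * 617; sigma = (1 + 2) * (1 + 3) * (1 + 5) * (1 + 617) = 3 * 4 * 6 * 618 = 44496; answer 44496
Stage 3: U2 = 44496; r = 7; T(3) = -1*(-3) + 1*(6) - 2*(7) = -5; iterating: T(3)=-5, T(4)=-10, T(5)=11, T(6)=-11, T(7)=42, T(8)=-75, T(9)=139, T(10)=-298; answer -298
Stage 4: U3 = -298; c = 33; cross terms: (5*-25 - 33*-24)=667, (33*28 - 34*-25)=1774, (34*-7 - -10*28)=42, (-10*-24 - 5*-7)=275; twice the area = |2758| = 2758; area = 1379; boundary points = 1 + 1 + 1 + 1 = 4; strictly interior points = area - boundary/2 + 1 = 1378; answer 1378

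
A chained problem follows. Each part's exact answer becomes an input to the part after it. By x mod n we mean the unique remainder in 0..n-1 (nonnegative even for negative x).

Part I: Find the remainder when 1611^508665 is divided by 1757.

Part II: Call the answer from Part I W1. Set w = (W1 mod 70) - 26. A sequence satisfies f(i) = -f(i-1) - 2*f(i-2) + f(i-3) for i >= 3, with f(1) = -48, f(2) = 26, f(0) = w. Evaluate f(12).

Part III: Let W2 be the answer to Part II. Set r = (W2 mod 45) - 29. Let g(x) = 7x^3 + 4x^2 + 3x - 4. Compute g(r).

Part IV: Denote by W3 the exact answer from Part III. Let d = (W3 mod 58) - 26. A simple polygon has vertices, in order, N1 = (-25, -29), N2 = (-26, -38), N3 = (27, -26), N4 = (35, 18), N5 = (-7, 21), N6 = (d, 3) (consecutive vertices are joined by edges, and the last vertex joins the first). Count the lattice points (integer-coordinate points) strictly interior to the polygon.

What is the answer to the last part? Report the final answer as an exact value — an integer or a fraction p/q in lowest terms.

Part I: squarings mod 1757: 1611^1=1611, 1611^2=232, 1611^4=1114, 1611^8=554, 1611^16=1198, 1611^32=1492, 1611^64=1702, 1611^128=1268, 1611^256=169, 1611^512=449, 1611^1024=1303, 1611^2048=547, 1611^4096=519, 1611^8192=540, 1611^16384=1695, 1611^32768=330, 1611^65536=1723, 1611^131072=1156, 1611^262144=1016; 1611^508665 = 1611^1 * 1611^8 * 1611^16 * 1611^32 * 1611^64 * 1611^128 * 1611^512 * 1611^16384 * 1611^32768 * 1611^65536 * 1611^131072 * 1611^262144 = 778 (mod 1757); answer 778
Part II: W1 = 778; w = -18; f(3) = -1*(26) - 2*(-48) + 1*(-18) = 52; iterating: f(3)=52, f(4)=-152, f(5)=74, f(6)=282, f(7)=-582, f(8)=92, f(9)=1354, f(10)=-2120, f(11)=-496, f(12)=6090; answer 6090
Part III: W2 = 6090; r = -14; 7*(-14)^3 + 4*(-14)^2 + 3*(-14)^1 - 4 = (-19208) + (784) + (-42) + (-4) = -18470; answer -18470
Part IV: W3 = -18470; d = 6; cross terms: (-25*-38 - -26*-29)=196, (-26*-26 - 27*-38)=1702, (27*18 - 35*-26)=1396, (35*21 - -7*18)=861, (-7*3 - 6*21)=-147, (6*-29 - -25*3)=-99; twice the area = |3909| = 3909; area = 3909/2; boundary points = 1 + 1 + 4 + 3 + 1 + 1 = 11; strictly interior points = area - boundary/2 + 1 = 1950; answer 1950

1950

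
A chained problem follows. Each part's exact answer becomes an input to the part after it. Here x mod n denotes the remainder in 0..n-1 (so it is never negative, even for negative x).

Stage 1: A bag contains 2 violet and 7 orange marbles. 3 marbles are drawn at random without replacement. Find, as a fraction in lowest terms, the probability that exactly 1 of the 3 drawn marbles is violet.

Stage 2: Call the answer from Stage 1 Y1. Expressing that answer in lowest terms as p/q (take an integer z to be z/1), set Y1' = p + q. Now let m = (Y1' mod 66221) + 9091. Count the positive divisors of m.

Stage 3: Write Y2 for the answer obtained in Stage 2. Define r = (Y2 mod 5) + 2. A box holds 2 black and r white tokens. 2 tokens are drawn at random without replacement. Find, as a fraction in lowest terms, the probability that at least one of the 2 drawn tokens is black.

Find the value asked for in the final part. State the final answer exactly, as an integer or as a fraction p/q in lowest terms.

13/28

Stage 1: total draws C(9,3) = 84; favorable C(2,1)*C(7,2) = 42; P = 1/2; answer 1/2
Stage 2: Y1 = 1/2; threaded value p + q = 3; m = 9094; 9094 = 2 * 4547; number of divisors = (1+1) * (1+1) = 4; answer 4
Stage 3: Y2 = 4; r = 6; total draws C(8,2) = 28; complement C(6,2) = 15; favorable 28 - 15 = 13; P = 13/28; answer 13/28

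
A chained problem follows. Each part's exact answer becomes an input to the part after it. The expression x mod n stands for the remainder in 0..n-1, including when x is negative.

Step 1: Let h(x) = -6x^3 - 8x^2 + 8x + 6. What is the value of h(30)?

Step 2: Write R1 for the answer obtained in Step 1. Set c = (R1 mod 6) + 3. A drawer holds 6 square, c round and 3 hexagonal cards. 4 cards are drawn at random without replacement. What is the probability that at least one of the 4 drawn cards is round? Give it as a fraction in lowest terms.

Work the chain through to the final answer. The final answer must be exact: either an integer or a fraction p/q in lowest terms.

41/55

Step 1: -6*(30)^3 - 8*(30)^2 + 8*(30)^1 + 6 = (-162000) + (-7200) + (240) + (6) = -168954; answer -168954
Step 2: R1 = -168954; c = 3; total draws C(12,4) = 495; complement C(9,4) = 126; favorable 495 - 126 = 369; P = 41/55; answer 41/55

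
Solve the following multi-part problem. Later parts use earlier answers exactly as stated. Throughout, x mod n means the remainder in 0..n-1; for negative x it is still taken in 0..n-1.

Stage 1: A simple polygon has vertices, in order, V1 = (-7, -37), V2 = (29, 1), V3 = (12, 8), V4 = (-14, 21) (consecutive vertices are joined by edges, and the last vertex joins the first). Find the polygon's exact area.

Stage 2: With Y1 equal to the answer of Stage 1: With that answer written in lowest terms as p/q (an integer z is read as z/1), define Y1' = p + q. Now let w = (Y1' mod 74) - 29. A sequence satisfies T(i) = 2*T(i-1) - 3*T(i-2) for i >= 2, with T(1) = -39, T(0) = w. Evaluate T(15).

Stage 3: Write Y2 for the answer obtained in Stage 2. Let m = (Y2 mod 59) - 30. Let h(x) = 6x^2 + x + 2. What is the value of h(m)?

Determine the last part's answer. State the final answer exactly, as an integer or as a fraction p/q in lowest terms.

1164

Stage 1: cross terms: (-7*1 - 29*-37)=1066, (29*8 - 12*1)=220, (12*21 - -14*8)=364, (-14*-37 - -7*21)=665; twice the area = |2315| = 2315; area = 2315/2; answer 2315/2
Stage 2: Y1 = 2315/2; threaded value p + q = 2317; w = -6; T(2) = 2*(-39) - 3*(-6) = -60; iterating: T(2)=-60, T(3)=-3, T(4)=174, T(5)=357, T(6)=192, T(7)=-687, T(8)=-1950, T(9)=-1839, T(10)=2172, T(11)=9861, T(12)=13206, T(13)=-3171, T(14)=-45960, T(15)=-82407; answer -82407
Stage 3: Y2 = -82407; m = -14; 6*(-14)^2 + 1*(-14)^1 + 2 = (1176) + (-14) + (2) = 1164; answer 1164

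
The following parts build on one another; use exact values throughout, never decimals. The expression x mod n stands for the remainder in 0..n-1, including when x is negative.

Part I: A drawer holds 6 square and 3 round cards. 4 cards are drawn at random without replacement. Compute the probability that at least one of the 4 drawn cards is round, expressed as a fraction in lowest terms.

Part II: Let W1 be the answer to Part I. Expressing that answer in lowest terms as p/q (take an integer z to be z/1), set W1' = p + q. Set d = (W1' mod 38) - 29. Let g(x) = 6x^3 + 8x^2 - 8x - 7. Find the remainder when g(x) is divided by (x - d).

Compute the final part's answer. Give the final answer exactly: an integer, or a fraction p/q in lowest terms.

-99847

Part I: total draws C(9,4) = 126; complement C(6,4) = 15; favorable 126 - 15 = 111; P = 37/42; answer 37/42
Part II: W1 = 37/42; threaded value p + q = 79; d = -26; remainder = value at the root: 6*(-26)^3 + 8*(-26)^2 - 8*(-26)^1 - 7 = (-105456) + (5408) + (208) + (-7) = -99847; answer -99847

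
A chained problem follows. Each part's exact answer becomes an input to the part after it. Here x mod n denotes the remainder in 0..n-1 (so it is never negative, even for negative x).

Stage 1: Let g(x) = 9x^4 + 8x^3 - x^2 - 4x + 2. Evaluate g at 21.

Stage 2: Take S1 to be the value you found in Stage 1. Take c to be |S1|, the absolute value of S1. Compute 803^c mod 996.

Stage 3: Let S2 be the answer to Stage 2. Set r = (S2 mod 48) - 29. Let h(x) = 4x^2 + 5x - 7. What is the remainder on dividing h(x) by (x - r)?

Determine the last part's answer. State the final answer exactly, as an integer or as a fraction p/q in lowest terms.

Stage 1: 9*(21)^4 + 8*(21)^3 - 1*(21)^2 - 4*(21)^1 + 2 = (1750329) + (74088) + (-441) + (-84) + (2) = 1823894; answer 1823894
Stage 2: S1 = 1823894; c = 1823894; squarings mod 996: 803^1=803, 803^2=397, 803^4=241, 803^8=313, 803^16=361, 803^32=841, 803^64=121, 803^128=697, 803^256=757, 803^512=349, 803^1024=289, 803^2048=853, 803^4096=529, 803^8192=961, 803^16384=229, 803^32768=649, 803^65536=889, 803^131072=493, 803^262144=25, 803^524288=625, 803^1048576=193; 803^1823894 = 803^2 * 803^4 * 803^16 * 803^128 * 803^1024 * 803^4096 * 803^16384 * 803^32768 * 803^65536 * 803^131072 * 803^524288 * 803^1048576 = 649 (mod 996); answer 649
Stage 3: S2 = 649; r = -4; remainder = value at the root: 4*(-4)^2 + 5*(-4)^1 - 7 = (64) + (-20) + (-7) = 37; answer 37

37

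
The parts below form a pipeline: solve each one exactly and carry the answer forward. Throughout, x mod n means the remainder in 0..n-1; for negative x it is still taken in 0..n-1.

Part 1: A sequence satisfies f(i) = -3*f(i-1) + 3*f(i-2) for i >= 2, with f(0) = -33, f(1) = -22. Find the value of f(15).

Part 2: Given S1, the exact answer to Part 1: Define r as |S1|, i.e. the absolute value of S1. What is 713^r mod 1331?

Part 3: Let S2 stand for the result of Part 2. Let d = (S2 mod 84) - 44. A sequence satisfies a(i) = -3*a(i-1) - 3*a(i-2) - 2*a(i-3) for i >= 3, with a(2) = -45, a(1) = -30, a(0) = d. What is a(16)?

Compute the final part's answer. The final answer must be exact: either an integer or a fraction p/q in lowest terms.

-2381244

Part 1: f(2) = -3*(-22) + 3*(-33) = -33; iterating: f(2)=-33, f(3)=33, f(4)=-198, f(5)=693, f(6)=-2673, f(7)=10098, f(8)=-38313, f(9)=145233, f(10)=-550638, f(11)=2087613, f(12)=-7914753, f(13)=30007098, f(14)=-113765553, f(15)=431317953; answer 431317953
Part 2: S1 = 431317953; r = 431317953; squarings mod 1331: 713^1=713, 713^2=1258, 713^4=5, 713^8=25, 713^16=625, 713^32=642, 713^64=885, 713^128=597, 713^256=1032, 713^512=224, 713^1024=929, 713^2048=553, 713^4096=1010, 713^8192=554, 713^16384=786, 713^32768=212, 713^65536=1021, 713^131072=268, 713^262144=1281, 713^524288=1169, 713^1048576=955, 713^2097152=290, 713^4194304=247, 713^8388608=1114, 713^16777216=504, 713^33554432=1126, 713^67108864=764, 713^134217728=718, 713^268435456=427; 713^431317953 = 713^1 * 713^64 * 713^128 * 713^256 * 713^512 * 713^8192 * 713^16384 * 713^65536 * 713^262144 * 713^1048576 * 713^2097152 * 713^8388608 * 713^16777216 * 713^134217728 * 713^268435456 = 850 (mod 1331); answer 850
Part 3: S2 = 850; d = -34; a(3) = -3*(-45) - 3*(-30) - 2*(-34) = 293; iterating: a(3)=293, a(4)=-684, a(5)=1263, a(6)=-2323, a(7)=4548, a(8)=-9201, a(9)=18605, a(10)=-37308, a(11)=74511, a(12)=-148819, a(13)=297540, a(14)=-595185, a(15)=1190573, a(16)=-2381244; answer -2381244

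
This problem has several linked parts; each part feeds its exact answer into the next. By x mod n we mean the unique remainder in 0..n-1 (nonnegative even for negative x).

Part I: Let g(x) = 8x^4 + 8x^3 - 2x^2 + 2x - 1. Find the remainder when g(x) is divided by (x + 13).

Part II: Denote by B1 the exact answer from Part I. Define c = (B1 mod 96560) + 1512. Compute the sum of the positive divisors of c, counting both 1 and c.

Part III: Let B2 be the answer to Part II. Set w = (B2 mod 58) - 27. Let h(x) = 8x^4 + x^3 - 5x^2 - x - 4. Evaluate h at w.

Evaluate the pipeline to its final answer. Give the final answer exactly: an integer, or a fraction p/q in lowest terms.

3137471

Part I: remainder = value at the root: 8*(-13)^4 + 8*(-13)^3 - 2*(-13)^2 + 2*(-13)^1 - 1 = (228488) + (-17576) + (-338) + (-26) + (-1) = 210547; answer 210547
Part II: B1 = 210547; c = 18939; 18939 = 3 * 59 * 107; sigma = (1 + 3) * (1 + 59) * (1 + 107) = 4 * 60 * 108 = 25920; answer 25920
Part III: B2 = 25920; w = 25; 8*(25)^4 + 1*(25)^3 - 5*(25)^2 - 1*(25)^1 - 4 = (3125000) + (15625) + (-3125) + (-25) + (-4) = 3137471; answer 3137471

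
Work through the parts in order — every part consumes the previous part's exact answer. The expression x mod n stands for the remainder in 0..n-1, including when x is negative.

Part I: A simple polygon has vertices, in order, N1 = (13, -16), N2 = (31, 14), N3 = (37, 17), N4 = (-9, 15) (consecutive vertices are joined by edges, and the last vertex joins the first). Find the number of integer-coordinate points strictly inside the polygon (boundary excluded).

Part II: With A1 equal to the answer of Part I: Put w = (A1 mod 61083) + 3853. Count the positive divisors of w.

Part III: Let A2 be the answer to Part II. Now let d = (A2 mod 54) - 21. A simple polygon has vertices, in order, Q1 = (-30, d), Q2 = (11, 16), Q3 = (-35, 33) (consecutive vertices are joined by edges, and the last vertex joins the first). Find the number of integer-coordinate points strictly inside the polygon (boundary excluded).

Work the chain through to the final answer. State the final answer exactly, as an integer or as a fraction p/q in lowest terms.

Part I: cross terms: (13*14 - 31*-16)=678, (31*17 - 37*14)=9, (37*15 - -9*17)=708, (-9*-16 - 13*15)=-51; twice the area = |1344| = 1344; area = 672; boundary points = 6 + 3 + 2 + 1 = 12; strictly interior points = area - boundary/2 + 1 = 667; answer 667
Part II: A1 = 667; w = 4520; 4520 = 2^3 * 5 * 113; number of divisors = (3+1) * (1+1) * (1+1) = 16; answer 16
Part III: A2 = 16; d = -5; cross terms: (-30*16 - 11*-5)=-425, (11*33 - -35*16)=923, (-35*-5 - -30*33)=1165; twice the area = |1663| = 1663; area = 1663/2; boundary points = 1 + 1 + 1 = 3; strictly interior points = area - boundary/2 + 1 = 831; answer 831

831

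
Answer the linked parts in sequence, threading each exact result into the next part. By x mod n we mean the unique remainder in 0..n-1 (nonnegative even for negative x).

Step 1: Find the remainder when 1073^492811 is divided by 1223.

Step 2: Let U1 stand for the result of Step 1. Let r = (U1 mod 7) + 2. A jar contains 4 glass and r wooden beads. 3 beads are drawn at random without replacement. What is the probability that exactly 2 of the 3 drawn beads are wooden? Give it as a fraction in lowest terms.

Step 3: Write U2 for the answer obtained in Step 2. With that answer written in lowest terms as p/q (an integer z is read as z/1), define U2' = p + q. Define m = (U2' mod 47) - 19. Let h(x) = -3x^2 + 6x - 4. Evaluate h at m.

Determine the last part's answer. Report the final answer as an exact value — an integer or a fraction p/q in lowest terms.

Step 1: squarings mod 1223: 1073^1=1073, 1073^2=486, 1073^4=157, 1073^8=189, 1073^16=254, 1073^32=920, 1073^64=84, 1073^128=941, 1073^256=29, 1073^512=841, 1073^1024=387, 1073^2048=563, 1073^4096=212, 1073^8192=916, 1073^16384=78, 1073^32768=1192, 1073^65536=961, 1073^131072=156, 1073^262144=1099; 1073^492811 = 1073^1 * 1073^2 * 1073^8 * 1073^256 * 1073^1024 * 1073^32768 * 1073^65536 * 1073^131072 * 1073^262144 = 1206 (mod 1223); answer 1206
Step 2: U1 = 1206; r = 4; total draws C(8,3) = 56; favorable C(4,2)*C(4,1) = 24; P = 3/7; answer 3/7
Step 3: U2 = 3/7; threaded value p + q = 10; m = -9; -3*(-9)^2 + 6*(-9)^1 - 4 = (-243) + (-54) + (-4) = -301; answer -301

-301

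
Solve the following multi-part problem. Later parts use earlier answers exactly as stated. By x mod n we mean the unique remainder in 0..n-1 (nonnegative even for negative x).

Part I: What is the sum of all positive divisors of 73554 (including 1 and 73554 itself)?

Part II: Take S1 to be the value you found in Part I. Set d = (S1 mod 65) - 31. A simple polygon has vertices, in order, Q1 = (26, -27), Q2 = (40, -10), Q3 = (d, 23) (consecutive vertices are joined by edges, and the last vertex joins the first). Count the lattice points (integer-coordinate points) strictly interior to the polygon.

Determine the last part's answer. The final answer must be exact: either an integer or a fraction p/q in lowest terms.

Part I: 73554 = 2 * 3 * 13 * 23 * 41; sigma = (1 + 2) * (1 + 3) * (1 + 13) * (1 + 23) * (1 + 41) = 3 * 4 * 14 * 24 * 42 = 169344; answer 169344
Part II: S1 = 169344; d = -12; cross terms: (26*-10 - 40*-27)=820, (40*23 - -12*-10)=800, (-12*-27 - 26*23)=-274; twice the area = |1346| = 1346; area = 673; boundary points = 1 + 1 + 2 = 4; strictly interior points = area - boundary/2 + 1 = 672; answer 672

672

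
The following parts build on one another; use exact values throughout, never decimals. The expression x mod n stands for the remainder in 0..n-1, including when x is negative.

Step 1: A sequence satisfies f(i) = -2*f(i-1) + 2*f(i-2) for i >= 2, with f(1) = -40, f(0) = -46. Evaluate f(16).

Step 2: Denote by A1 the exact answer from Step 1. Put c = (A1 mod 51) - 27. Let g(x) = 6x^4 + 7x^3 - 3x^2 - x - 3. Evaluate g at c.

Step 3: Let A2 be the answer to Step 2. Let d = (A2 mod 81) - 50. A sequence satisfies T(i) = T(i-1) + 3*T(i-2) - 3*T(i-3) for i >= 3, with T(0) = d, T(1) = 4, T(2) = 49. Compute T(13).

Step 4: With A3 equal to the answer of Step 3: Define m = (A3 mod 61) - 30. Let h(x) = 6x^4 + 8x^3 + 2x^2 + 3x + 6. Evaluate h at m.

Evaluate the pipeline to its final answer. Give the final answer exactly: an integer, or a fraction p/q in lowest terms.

3347655

Step 1: f(2) = -2*(-40) + 2*(-46) = -12; iterating: f(2)=-12, f(3)=-56, f(4)=88, f(5)=-288, f(6)=752, f(7)=-2080, f(8)=5664, f(9)=-15488, f(10)=42304, f(11)=-115584, f(12)=315776, f(13)=-862720, f(14)=2356992, f(15)=-6439424, f(16)=17592832; answer 17592832
Step 2: A1 = 17592832; c = -2; 6*(-2)^4 + 7*(-2)^3 - 3*(-2)^2 - 1*(-2)^1 - 3 = (96) + (-56) + (-12) + (2) + (-3) = 27; answer 27
Step 3: A2 = 27; d = -23; T(3) = 1*(49) + 3*(4) - 3*(-23) = 130; iterating: T(3)=130, T(4)=265, T(5)=508, T(6)=913, T(7)=1642, T(8)=2857, T(9)=5044, T(10)=8689, T(11)=15250, T(12)=26185, T(13)=45868; answer 45868
Step 4: A3 = 45868; m = 27; 6*(27)^4 + 8*(27)^3 + 2*(27)^2 + 3*(27)^1 + 6 = (3188646) + (157464) + (1458) + (81) + (6) = 3347655; answer 3347655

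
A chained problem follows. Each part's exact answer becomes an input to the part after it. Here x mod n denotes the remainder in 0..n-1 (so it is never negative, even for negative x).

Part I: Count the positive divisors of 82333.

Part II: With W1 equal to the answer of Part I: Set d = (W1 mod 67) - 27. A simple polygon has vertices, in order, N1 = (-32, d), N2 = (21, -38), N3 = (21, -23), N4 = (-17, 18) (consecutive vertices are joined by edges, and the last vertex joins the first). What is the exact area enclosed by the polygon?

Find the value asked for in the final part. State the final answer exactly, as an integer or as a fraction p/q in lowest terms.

1484

Part I: 82333 = 281 * 293; number of divisors = (1+1) * (1+1) = 4; answer 4
Part II: W1 = 4; d = -23; cross terms: (-32*-38 - 21*-23)=1699, (21*-23 - 21*-38)=315, (21*18 - -17*-23)=-13, (-17*-23 - -32*18)=967; twice the area = |2968| = 2968; area = 1484; answer 1484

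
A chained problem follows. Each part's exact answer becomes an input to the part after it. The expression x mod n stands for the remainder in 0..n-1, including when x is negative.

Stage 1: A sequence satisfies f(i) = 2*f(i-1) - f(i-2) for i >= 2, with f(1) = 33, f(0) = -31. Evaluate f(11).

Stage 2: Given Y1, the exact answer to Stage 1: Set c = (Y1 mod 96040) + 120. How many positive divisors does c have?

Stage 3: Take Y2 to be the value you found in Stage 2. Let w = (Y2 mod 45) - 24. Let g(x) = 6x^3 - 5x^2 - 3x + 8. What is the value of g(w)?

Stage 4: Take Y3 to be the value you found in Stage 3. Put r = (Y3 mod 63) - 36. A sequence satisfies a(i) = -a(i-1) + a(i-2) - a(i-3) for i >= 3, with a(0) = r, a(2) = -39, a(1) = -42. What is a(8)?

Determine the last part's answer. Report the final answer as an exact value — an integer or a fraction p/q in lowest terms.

Stage 1: f(2) = 2*(33) - 1*(-31) = 97; iterating: f(2)=97, f(3)=161, f(4)=225, f(5)=289, f(6)=353, f(7)=417, f(8)=481, f(9)=545, f(10)=609, f(11)=673; answer 673
Stage 2: Y1 = 673; c = 793; 793 = 13 * 61; number of divisors = (1+1) * (1+1) = 4; answer 4
Stage 3: Y2 = 4; w = -20; 6*(-20)^3 - 5*(-20)^2 - 3*(-20)^1 + 8 = (-48000) + (-2000) + (60) + (8) = -49932; answer -49932
Stage 4: Y3 = -49932; r = -9; a(3) = -1*(-39) + 1*(-42) - 1*(-9) = 6; iterating: a(3)=6, a(4)=-3, a(5)=48, a(6)=-57, a(7)=108, a(8)=-213; answer -213

-213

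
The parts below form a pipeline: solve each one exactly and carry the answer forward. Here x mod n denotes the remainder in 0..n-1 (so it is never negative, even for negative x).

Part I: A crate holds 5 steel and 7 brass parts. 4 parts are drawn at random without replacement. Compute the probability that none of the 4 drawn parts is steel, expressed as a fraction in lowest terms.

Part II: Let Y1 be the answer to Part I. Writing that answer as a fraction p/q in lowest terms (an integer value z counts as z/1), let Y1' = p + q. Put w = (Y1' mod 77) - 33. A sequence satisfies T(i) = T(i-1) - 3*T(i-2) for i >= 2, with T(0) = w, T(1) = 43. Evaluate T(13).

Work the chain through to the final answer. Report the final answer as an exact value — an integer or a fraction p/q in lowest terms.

-23837

Part I: total draws C(12,4) = 495; favorable C(7,4) = 35; P = 7/99; answer 7/99
Part II: Y1 = 7/99; threaded value p + q = 106; w = -4; T(2) = 1*(43) - 3*(-4) = 55; iterating: T(2)=55, T(3)=-74, T(4)=-239, T(5)=-17, T(6)=700, T(7)=751, T(8)=-1349, T(9)=-3602, T(10)=445, T(11)=11251, T(12)=9916, T(13)=-23837; answer -23837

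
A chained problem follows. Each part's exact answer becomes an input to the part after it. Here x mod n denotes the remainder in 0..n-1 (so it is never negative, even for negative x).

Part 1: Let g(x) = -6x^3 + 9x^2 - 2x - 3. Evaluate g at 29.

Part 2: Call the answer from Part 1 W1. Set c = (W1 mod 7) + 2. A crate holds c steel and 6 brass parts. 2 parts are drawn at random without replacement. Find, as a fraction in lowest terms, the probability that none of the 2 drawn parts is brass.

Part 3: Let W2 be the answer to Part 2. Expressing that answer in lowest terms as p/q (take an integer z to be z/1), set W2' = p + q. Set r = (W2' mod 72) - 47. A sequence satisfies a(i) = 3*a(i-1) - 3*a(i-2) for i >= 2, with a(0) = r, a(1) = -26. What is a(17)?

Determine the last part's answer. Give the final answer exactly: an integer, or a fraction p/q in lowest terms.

104976

Part 1: -6*(29)^3 + 9*(29)^2 - 2*(29)^1 - 3 = (-146334) + (7569) + (-58) + (-3) = -138826; answer -138826
Part 2: W1 = -138826; c = 7; total draws C(13,2) = 78; favorable C(7,2) = 21; P = 7/26; answer 7/26
Part 3: W2 = 7/26; threaded value p + q = 33; r = -14; a(2) = 3*(-26) - 3*(-14) = -36; iterating: a(2)=-36, a(3)=-30, a(4)=18, a(5)=144, a(6)=378, a(7)=702, a(8)=972, a(9)=810, a(10)=-486, a(11)=-3888, a(12)=-10206, a(13)=-18954, a(14)=-26244, a(15)=-21870, a(16)=13122, a(17)=104976; answer 104976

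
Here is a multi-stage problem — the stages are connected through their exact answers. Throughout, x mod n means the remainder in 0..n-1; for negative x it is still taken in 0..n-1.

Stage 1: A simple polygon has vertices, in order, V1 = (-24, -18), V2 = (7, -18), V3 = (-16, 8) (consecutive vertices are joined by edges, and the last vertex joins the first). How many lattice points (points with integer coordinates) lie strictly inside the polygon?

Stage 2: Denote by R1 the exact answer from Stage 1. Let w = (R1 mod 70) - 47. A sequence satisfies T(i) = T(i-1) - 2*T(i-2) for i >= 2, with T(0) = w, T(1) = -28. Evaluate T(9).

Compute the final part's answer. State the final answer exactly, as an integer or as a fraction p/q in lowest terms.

Stage 1: cross terms: (-24*-18 - 7*-18)=558, (7*8 - -16*-18)=-232, (-16*-18 - -24*8)=480; twice the area = |806| = 806; area = 403; boundary points = 31 + 1 + 2 = 34; strictly interior points = area - boundary/2 + 1 = 387; answer 387
Stage 2: R1 = 387; w = -10; T(2) = 1*(-28) - 2*(-10) = -8; iterating: T(2)=-8, T(3)=48, T(4)=64, T(5)=-32, T(6)=-160, T(7)=-96, T(8)=224, T(9)=416; answer 416

416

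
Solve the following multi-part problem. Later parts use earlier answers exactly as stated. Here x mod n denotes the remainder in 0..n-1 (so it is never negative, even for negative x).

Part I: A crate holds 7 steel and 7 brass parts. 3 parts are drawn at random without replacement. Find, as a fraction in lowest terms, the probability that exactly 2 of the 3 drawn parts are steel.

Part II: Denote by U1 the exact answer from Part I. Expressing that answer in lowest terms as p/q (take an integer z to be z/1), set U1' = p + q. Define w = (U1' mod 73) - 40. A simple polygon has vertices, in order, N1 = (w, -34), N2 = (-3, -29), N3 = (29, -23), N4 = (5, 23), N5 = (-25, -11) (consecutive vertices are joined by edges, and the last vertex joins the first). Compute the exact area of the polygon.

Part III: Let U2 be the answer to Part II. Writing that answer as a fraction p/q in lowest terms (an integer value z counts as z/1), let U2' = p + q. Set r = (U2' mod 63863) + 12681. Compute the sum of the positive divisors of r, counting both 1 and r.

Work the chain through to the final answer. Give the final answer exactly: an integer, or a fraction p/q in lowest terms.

Part I: total draws C(14,3) = 364; favorable C(7,2)*C(7,1) = 147; P = 21/52; answer 21/52
Part II: U1 = 21/52; threaded value p + q = 73; w = -40; cross terms: (-40*-29 - -3*-34)=1058, (-3*-23 - 29*-29)=910, (29*23 - 5*-23)=782, (5*-11 - -25*23)=520, (-25*-34 - -40*-11)=410; twice the area = |3680| = 3680; area = 1840; answer 1840
Part III: U2 = 1840; threaded value p + q = 1841; r = 14522; 14522 = 2 * 53 * 137; sigma = (1 + 2) * (1 + 53) * (1 + 137) = 3 * 54 * 138 = 22356; answer 22356

22356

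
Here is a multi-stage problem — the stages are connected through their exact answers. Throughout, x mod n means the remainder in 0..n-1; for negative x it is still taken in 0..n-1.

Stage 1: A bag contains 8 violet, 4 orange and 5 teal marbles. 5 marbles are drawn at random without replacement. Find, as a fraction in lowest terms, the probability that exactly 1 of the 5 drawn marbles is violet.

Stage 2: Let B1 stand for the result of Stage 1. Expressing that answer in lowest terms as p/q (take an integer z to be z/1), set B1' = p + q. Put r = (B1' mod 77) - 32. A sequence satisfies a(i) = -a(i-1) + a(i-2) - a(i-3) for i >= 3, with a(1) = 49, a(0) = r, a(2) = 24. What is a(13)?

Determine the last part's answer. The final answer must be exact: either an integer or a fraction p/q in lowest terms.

Stage 1: total draws C(17,5) = 6188; favorable C(8,1)*C(9,4) = 1008; P = 36/221; answer 36/221
Stage 2: B1 = 36/221; threaded value p + q = 257; r = -6; a(3) = -1*(24) + 1*(49) - 1*(-6) = 31; iterating: a(3)=31, a(4)=-56, a(5)=63, a(6)=-150, a(7)=269, a(8)=-482, a(9)=901, a(10)=-1652, a(11)=3035, a(12)=-5588, a(13)=10275; answer 10275

10275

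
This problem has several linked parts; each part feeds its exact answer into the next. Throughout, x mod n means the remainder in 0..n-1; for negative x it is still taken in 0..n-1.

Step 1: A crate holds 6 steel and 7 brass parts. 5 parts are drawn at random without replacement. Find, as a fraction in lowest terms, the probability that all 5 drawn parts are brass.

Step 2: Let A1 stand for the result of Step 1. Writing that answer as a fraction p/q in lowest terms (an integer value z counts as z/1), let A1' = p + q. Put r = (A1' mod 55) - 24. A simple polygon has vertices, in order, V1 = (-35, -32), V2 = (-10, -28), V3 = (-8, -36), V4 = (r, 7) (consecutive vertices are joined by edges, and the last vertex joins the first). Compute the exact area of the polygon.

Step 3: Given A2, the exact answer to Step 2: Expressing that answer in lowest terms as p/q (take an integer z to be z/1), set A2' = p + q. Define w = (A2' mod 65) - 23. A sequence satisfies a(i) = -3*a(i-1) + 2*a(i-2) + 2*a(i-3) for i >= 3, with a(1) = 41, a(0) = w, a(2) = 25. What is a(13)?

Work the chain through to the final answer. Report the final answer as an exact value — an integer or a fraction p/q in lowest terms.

7360347

Step 1: total draws C(13,5) = 1287; favorable C(7,5) = 21; P = 7/429; answer 7/429
Step 2: A1 = 7/429; threaded value p + q = 436; r = 27; cross terms: (-35*-28 - -10*-32)=660, (-10*-36 - -8*-28)=136, (-8*7 - 27*-36)=916, (27*-32 - -35*7)=-619; twice the area = |1093| = 1093; area = 1093/2; answer 1093/2
Step 3: A2 = 1093/2; threaded value p + q = 1095; w = 32; a(3) = -3*(25) + 2*(41) + 2*(32) = 71; iterating: a(3)=71, a(4)=-81, a(5)=435, a(6)=-1325, a(7)=4683, a(8)=-15829, a(9)=54203, a(10)=-184901, a(11)=631451, a(12)=-2155749, a(13)=7360347; answer 7360347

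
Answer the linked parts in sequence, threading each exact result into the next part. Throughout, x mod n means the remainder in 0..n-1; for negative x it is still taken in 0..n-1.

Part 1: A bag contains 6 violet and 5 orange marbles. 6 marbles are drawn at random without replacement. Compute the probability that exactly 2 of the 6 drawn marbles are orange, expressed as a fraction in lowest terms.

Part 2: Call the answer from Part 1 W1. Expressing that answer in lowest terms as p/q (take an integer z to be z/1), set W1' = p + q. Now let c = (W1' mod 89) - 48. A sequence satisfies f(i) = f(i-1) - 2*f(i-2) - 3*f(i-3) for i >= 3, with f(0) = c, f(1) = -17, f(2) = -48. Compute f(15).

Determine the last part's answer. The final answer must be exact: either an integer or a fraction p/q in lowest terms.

186407

Part 1: total draws C(11,6) = 462; favorable C(5,2)*C(6,4) = 150; P = 25/77; answer 25/77
Part 2: W1 = 25/77; threaded value p + q = 102; c = -35; f(3) = 1*(-48) - 2*(-17) - 3*(-35) = 91; iterating: f(3)=91, f(4)=238, f(5)=200, f(6)=-549, f(7)=-1663, f(8)=-1165, f(9)=3808, f(10)=11127, f(11)=7006, f(12)=-26672, f(13)=-74065, f(14)=-41739, f(15)=186407; answer 186407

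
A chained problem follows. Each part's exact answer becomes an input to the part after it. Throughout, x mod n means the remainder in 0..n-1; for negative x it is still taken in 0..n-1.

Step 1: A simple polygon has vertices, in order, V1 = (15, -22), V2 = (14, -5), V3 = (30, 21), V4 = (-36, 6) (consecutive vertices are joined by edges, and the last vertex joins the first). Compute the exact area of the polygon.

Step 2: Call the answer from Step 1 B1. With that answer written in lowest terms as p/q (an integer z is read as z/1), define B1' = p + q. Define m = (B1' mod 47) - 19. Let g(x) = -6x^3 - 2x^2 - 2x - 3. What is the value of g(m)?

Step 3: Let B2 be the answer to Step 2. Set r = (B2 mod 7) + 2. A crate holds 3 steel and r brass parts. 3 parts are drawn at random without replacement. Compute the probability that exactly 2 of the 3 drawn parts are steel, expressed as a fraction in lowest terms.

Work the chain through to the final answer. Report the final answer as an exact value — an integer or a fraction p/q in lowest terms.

3/5

Step 1: cross terms: (15*-5 - 14*-22)=233, (14*21 - 30*-5)=444, (30*6 - -36*21)=936, (-36*-22 - 15*6)=702; twice the area = |2315| = 2315; area = 2315/2; answer 2315/2
Step 2: B1 = 2315/2; threaded value p + q = 2317; m = -5; -6*(-5)^3 - 2*(-5)^2 - 2*(-5)^1 - 3 = (750) + (-50) + (10) + (-3) = 707; answer 707
Step 3: B2 = 707; r = 2; total draws C(5,3) = 10; favorable C(3,2)*C(2,1) = 6; P = 3/5; answer 3/5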